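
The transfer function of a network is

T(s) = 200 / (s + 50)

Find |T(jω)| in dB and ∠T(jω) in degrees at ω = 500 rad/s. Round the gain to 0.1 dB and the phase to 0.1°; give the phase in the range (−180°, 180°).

-8.0 dB, -84.3°

Substitute s = j500:
Numerator: 200 = 200 + j0
Denominator: (j500) + 50 = 50 + j500
|N| = √(200² + 0²) ≈ 200, ∠N ≈ 0.00°
|D| = √(50² + 500²) ≈ 502.49, ∠D ≈ 84.29°
|T| = 200 / 502.49 ≈ 0.39802
Gain = 20 log₁₀(0.39802) ≈ -8.00 dB
∠T = 0.00° − 84.29° = -84.29°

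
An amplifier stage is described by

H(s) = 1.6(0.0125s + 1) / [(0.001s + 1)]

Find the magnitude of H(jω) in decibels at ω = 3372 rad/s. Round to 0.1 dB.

At ω = 3372 rad/s:
zero (1 + j3372·0.0125) = 1 + j42.15 → |·| ≈ 42.162, ∠ ≈ 88.64°
pole (1 + j3372·0.001) = 1 + j3.372 → |·| ≈ 3.5172, ∠ ≈ 73.48°
|H| = 1.6 · 42.162 / (3.5172) ≈ 19.18
Gain = 20 log₁₀(19.18) ≈ 25.66 dB

25.7 dB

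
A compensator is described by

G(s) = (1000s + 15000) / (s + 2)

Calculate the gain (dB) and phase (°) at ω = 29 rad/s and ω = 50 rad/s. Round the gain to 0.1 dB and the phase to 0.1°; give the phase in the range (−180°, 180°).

ω = 29: 61.0 dB, -23.4°; ω = 50: 60.4 dB, -14.4°

Substitute s = j29:
Numerator: 1000(j29) + 15000 = 15000 + j29000
Denominator: (j29) + 2 = 2 + j29
|N| = √(15000² + 29000²) ≈ 32650, ∠N ≈ 62.65°
|D| = √(2² + 29²) ≈ 29.069, ∠D ≈ 86.05°
|G| = 32650 / 29.069 ≈ 1123.2
Gain = 20 log₁₀(1123.2) ≈ 61.01 dB
∠G = 62.65° − 86.05° = -23.40°

Substitute s = j50:
Numerator: 1000(j50) + 15000 = 15000 + j50000
Denominator: (j50) + 2 = 2 + j50
|N| = √(15000² + 50000²) ≈ 52202, ∠N ≈ 73.30°
|D| = √(2² + 50²) ≈ 50.04, ∠D ≈ 87.71°
|G| = 52202 / 50.04 ≈ 1043.2
Gain = 20 log₁₀(1043.2) ≈ 60.37 dB
∠G = 73.30° − 87.71° = -14.41°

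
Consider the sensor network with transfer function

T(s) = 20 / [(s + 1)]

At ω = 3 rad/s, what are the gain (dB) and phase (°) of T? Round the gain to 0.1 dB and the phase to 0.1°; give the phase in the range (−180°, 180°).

16.0 dB, -71.6°

At ω = 3 rad/s:
pole (1 + j3·1) = 1 + j3 → |·| ≈ 3.1623, ∠ ≈ 71.57°
|T| = 20 · 1 / (3.1623) ≈ 6.3245
Gain = 20 log₁₀(6.3245) ≈ 16.02 dB
∠T = (0°) − (71.57°) = -71.57°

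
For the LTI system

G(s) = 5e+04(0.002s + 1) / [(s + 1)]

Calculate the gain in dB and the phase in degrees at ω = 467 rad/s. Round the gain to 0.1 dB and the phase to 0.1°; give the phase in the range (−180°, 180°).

At ω = 467 rad/s:
zero (1 + j467·0.002) = 1 + j0.934 → |·| ≈ 1.3683, ∠ ≈ 43.05°
pole (1 + j467·1) = 1 + j467 → |·| ≈ 467, ∠ ≈ 89.88°
|G| = 5e+04 · 1.3683 / (467) ≈ 146.5
Gain = 20 log₁₀(146.5) ≈ 43.32 dB
∠G = (43.05°) − (89.88°) = -46.83°

43.3 dB, -46.8°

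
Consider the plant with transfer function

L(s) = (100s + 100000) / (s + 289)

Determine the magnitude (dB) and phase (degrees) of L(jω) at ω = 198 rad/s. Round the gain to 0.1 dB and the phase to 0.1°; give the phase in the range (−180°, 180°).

49.3 dB, -23.2°

Substitute s = j198:
Numerator: 100(j198) + 100000 = 100000 + j19800
Denominator: (j198) + 289 = 289 + j198
|N| = √(100000² + 19800²) ≈ 1.0194e+05, ∠N ≈ 11.20°
|D| = √(289² + 198²) ≈ 350.32, ∠D ≈ 34.42°
|L| = 1.0194e+05 / 350.32 ≈ 290.99
Gain = 20 log₁₀(290.99) ≈ 49.28 dB
∠L = 11.20° − 34.42° = -23.22°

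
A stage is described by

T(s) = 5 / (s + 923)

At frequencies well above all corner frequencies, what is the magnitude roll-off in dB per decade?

-20 dB/decade

Each pole contributes −20 dB/decade at high frequency; each zero contributes +20 dB/decade.
Net: 0 zero(s) − 1 pole(s) → -20 dB/decade.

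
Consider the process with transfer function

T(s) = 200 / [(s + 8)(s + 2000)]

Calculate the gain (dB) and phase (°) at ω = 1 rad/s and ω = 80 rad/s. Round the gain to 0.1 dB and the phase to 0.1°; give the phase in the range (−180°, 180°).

ω = 1: -38.1 dB, -7.2°; ω = 80: -58.1 dB, -86.6°

At s = jω = j1:
pole (s+8): 8 + j1 → |·| = √(8²+1²) = √65 ≈ 8.0623, ∠ = arctan(1/8) ≈ 7.13°
pole (s+2000): 2000 + j1 → |·| = √(2000²+1²) = √4000001 ≈ 2000, ∠ = arctan(1/2000) ≈ 0.03°
|T| = 200 / 16125 ≈ 0.012403
Gain = 20 log₁₀(0.012403) ≈ -38.13 dB
∠T = 0.00° − 7.16° = -7.16°

At s = jω = j80:
pole (s+8): 8 + j80 → |·| = √(8²+80²) = √6464 ≈ 80.399, ∠ = arctan(80/8) ≈ 84.29°
pole (s+2000): 2000 + j80 → |·| = √(2000²+80²) = √4006400 ≈ 2001.6, ∠ = arctan(80/2000) ≈ 2.29°
|T| = 200 / 1.6093e+05 ≈ 0.0012428
Gain = 20 log₁₀(0.0012428) ≈ -58.11 dB
∠T = 0.00° − 86.58° = -86.58°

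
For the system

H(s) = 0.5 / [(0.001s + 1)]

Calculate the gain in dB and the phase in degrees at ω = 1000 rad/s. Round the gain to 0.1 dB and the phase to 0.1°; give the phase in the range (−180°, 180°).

-9.0 dB, -45.0°

At ω = 1000 rad/s:
pole (1 + j1000·0.001) = 1 + j1 → |·| ≈ 1.4142, ∠ ≈ 45.00°
|H| = 0.5 · 1 / (1.4142) ≈ 0.35356
Gain = 20 log₁₀(0.35356) ≈ -9.03 dB
∠H = (0°) − (45.00°) = -45.00°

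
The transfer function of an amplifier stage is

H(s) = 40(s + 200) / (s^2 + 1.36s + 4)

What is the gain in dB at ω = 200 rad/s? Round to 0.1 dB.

-11.0 dB

At s = jω = j200:
zero (s+200): 200 + j200 → |·| = √(200²+200²) = √80000 ≈ 282.84, ∠ = arctan(200/200) ≈ 45.00°
quadratic: (j200)² + 1.36·j200 + 4 = -39996 + j272 → |·| ≈ 39997, ∠ ≈ 179.61°
|H| = 40 · 282.84 / 39997 ≈ 0.28286
Gain = 20 log₁₀(0.28286) ≈ -10.97 dB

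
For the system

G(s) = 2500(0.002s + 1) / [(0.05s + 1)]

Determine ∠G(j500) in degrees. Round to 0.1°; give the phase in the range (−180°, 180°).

At ω = 500 rad/s:
zero (1 + j500·0.002) = 1 + j1 → |·| ≈ 1.4142, ∠ ≈ 45.00°
pole (1 + j500·0.05) = 1 + j25 → |·| ≈ 25.02, ∠ ≈ 87.71°
∠G = (45.00°) − (87.71°) = -42.71°

-42.7°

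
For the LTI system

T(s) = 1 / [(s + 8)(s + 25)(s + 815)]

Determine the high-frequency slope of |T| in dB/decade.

-60 dB/decade

Each pole contributes −20 dB/decade at high frequency; each zero contributes +20 dB/decade.
Net: 0 zero(s) − 3 pole(s) → -60 dB/decade.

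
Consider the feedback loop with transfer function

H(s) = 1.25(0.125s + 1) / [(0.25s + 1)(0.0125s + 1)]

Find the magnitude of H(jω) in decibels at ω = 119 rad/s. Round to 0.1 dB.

-9.1 dB

At ω = 119 rad/s:
zero (1 + j119·0.125) = 1 + j14.875 → |·| ≈ 14.909, ∠ ≈ 86.15°
pole (1 + j119·0.25) = 1 + j29.75 → |·| ≈ 29.767, ∠ ≈ 88.07°
pole (1 + j119·0.0125) = 1 + j1.4875 → |·| ≈ 1.7924, ∠ ≈ 56.09°
|H| = 1.25 · 14.909 / (29.767 · 1.7924) ≈ 0.34929
Gain = 20 log₁₀(0.34929) ≈ -9.14 dB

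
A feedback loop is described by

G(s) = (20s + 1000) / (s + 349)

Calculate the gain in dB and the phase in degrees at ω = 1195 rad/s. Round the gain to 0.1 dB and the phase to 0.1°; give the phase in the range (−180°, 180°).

25.7 dB, 13.9°

Substitute s = j1195:
Numerator: 20(j1195) + 1000 = 1000 + j23900
Denominator: (j1195) + 349 = 349 + j1195
|N| = √(1000² + 23900²) ≈ 23921, ∠N ≈ 87.60°
|D| = √(349² + 1195²) ≈ 1244.9, ∠D ≈ 73.72°
|G| = 23921 / 1244.9 ≈ 19.215
Gain = 20 log₁₀(19.215) ≈ 25.67 dB
∠G = 87.60° − 73.72° = 13.88°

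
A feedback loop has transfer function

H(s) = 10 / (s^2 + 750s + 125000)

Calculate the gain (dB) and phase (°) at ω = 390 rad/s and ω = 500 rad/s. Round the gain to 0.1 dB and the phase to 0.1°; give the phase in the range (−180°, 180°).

ω = 390: -89.4 dB, -95.3°; ω = 500: -91.9 dB, -108.4°

Substitute s = j390:
Numerator: 10 = 10 + j0
Denominator: (j390)^2 + 750(j390) + 125000 = -27100 + j292500
|N| = √(10² + 0²) ≈ 10, ∠N ≈ 0.00°
|D| = √(27100² + 292500²) ≈ 2.9375e+05, ∠D ≈ 95.29°
|H| = 10 / 2.9375e+05 ≈ 3.4043e-05
Gain = 20 log₁₀(3.4043e-05) ≈ -89.36 dB
∠H = 0.00° − 95.29° = -95.29°

Substitute s = j500:
Numerator: 10 = 10 + j0
Denominator: (j500)^2 + 750(j500) + 125000 = -125000 + j375000
|N| = √(10² + 0²) ≈ 10, ∠N ≈ 0.00°
|D| = √(125000² + 375000²) ≈ 3.9528e+05, ∠D ≈ 108.43°
|H| = 10 / 3.9528e+05 ≈ 2.5299e-05
Gain = 20 log₁₀(2.5299e-05) ≈ -91.94 dB
∠H = 0.00° − 108.43° = -108.43°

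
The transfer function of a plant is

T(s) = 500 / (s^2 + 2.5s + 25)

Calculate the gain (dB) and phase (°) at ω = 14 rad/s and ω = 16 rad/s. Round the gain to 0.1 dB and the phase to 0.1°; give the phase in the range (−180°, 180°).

ω = 14: 9.1 dB, -168.4°; ω = 16: 6.6 dB, -170.2°

At s = jω = j14:
quadratic: (j14)² + 2.5·j14 + 25 = -171 + j35 → |·| ≈ 174.55, ∠ ≈ 168.43°
|T| = 500 / 174.55 ≈ 2.8645
Gain = 20 log₁₀(2.8645) ≈ 9.14 dB
∠T = 0.00° − 168.43° = -168.43°

At s = jω = j16:
quadratic: (j16)² + 2.5·j16 + 25 = -231 + j40 → |·| ≈ 234.44, ∠ ≈ 170.18°
|T| = 500 / 234.44 ≈ 2.1327
Gain = 20 log₁₀(2.1327) ≈ 6.58 dB
∠T = 0.00° − 170.18° = -170.18°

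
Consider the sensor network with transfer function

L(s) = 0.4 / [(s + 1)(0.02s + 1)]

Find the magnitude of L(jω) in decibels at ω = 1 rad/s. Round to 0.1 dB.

At ω = 1 rad/s:
pole (1 + j1·1) = 1 + j1 → |·| ≈ 1.4142, ∠ ≈ 45.00°
pole (1 + j1·0.02) = 1 + j0.02 → |·| ≈ 1.0002, ∠ ≈ 1.15°
|L| = 0.4 · 1 / (1.4142 · 1.0002) ≈ 0.28279
Gain = 20 log₁₀(0.28279) ≈ -10.97 dB

-11.0 dB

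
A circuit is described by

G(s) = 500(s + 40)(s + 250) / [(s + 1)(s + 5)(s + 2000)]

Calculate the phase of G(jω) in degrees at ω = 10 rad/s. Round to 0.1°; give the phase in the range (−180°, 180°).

At s = jω = j10:
zero (s+40): 40 + j10 → |·| = √(40²+10²) = √1700 ≈ 41.231, ∠ = arctan(10/40) ≈ 14.04°
zero (s+250): 250 + j10 → |·| = √(250²+10²) = √62600 ≈ 250.2, ∠ = arctan(10/250) ≈ 2.29°
pole (s+1): 1 + j10 → |·| = √(1²+10²) = √101 ≈ 10.05, ∠ = arctan(10/1) ≈ 84.29°
pole (s+5): 5 + j10 → |·| = √(5²+10²) = √125 ≈ 11.18, ∠ = arctan(10/5) ≈ 63.43°
pole (s+2000): 2000 + j10 → |·| = √(2000²+10²) = √4000100 ≈ 2000, ∠ = arctan(10/2000) ≈ 0.29°
∠G = 16.33° − 148.01° = -131.68°

-131.7°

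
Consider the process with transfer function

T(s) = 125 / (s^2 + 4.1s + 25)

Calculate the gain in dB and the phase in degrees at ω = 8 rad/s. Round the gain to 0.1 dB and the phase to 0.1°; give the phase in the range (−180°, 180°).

7.8 dB, -139.9°

At s = jω = j8:
quadratic: (j8)² + 4.1·j8 + 25 = -39 + j32.8 → |·| ≈ 50.959, ∠ ≈ 139.94°
|T| = 125 / 50.959 ≈ 2.453
Gain = 20 log₁₀(2.453) ≈ 7.79 dB
∠T = 0.00° − 139.94° = -139.94°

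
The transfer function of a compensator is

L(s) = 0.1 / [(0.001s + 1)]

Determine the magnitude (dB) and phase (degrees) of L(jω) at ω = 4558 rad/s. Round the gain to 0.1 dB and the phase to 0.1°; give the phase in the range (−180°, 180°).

At ω = 4558 rad/s:
pole (1 + j4558·0.001) = 1 + j4.558 → |·| ≈ 4.6664, ∠ ≈ 77.63°
|L| = 0.1 · 1 / (4.6664) ≈ 0.02143
Gain = 20 log₁₀(0.02143) ≈ -33.38 dB
∠L = (0°) − (77.63°) = -77.63°

-33.4 dB, -77.6°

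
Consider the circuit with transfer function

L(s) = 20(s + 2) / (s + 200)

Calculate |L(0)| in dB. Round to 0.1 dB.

L(0) = 20·2 / (200) = 0.2
20 log₁₀(0.2) ≈ -13.98 dB

-14.0 dB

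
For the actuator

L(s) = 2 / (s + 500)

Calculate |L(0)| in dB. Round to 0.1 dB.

L(0) = 2 / (500) = 0.004
20 log₁₀(0.004) ≈ -47.96 dB

-48.0 dB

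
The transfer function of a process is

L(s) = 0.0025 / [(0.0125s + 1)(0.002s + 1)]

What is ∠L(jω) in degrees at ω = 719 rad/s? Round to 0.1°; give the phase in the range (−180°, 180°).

At ω = 719 rad/s:
pole (1 + j719·0.0125) = 1 + j8.9875 → |·| ≈ 9.043, ∠ ≈ 83.65°
pole (1 + j719·0.002) = 1 + j1.438 → |·| ≈ 1.7515, ∠ ≈ 55.18°
∠L = (0°) − (83.65° + 55.18°) = -138.83°

-138.8°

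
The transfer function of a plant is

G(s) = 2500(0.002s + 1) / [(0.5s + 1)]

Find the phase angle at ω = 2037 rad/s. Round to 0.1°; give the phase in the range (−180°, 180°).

-13.7°

At ω = 2037 rad/s:
zero (1 + j2037·0.002) = 1 + j4.074 → |·| ≈ 4.1949, ∠ ≈ 76.21°
pole (1 + j2037·0.5) = 1 + j1018.5 → |·| ≈ 1018.5, ∠ ≈ 89.94°
∠G = (76.21°) − (89.94°) = -13.73°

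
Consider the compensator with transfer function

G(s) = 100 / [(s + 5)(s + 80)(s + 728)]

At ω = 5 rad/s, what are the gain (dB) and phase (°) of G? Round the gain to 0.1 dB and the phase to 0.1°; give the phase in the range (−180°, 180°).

-72.3 dB, -49.0°

At s = jω = j5:
pole (s+5): 5 + j5 → |·| = √(5²+5²) = √50 ≈ 7.0711, ∠ = arctan(5/5) ≈ 45.00°
pole (s+80): 80 + j5 → |·| = √(80²+5²) = √6425 ≈ 80.156, ∠ = arctan(5/80) ≈ 3.58°
pole (s+728): 728 + j5 → |·| = √(728²+5²) = √530009 ≈ 728.02, ∠ = arctan(5/728) ≈ 0.39°
|G| = 100 / 4.1264e+05 ≈ 0.00024234
Gain = 20 log₁₀(0.00024234) ≈ -72.31 dB
∠G = 0.00° − 48.97° = -48.97°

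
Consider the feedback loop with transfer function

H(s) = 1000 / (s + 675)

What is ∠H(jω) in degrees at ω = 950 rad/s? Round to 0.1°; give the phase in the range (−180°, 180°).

-54.6°

At s = jω = j950:
pole (s+675): 675 + j950 → |·| = √(675²+950²) = √1358125 ≈ 1165.4, ∠ = arctan(950/675) ≈ 54.61°
∠H = 0.00° − 54.61° = -54.61°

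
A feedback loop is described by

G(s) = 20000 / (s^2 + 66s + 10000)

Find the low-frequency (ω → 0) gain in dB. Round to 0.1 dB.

6.0 dB

G(0) = 20000 / 10000 = 2
20 log₁₀(2) ≈ 6.02 dB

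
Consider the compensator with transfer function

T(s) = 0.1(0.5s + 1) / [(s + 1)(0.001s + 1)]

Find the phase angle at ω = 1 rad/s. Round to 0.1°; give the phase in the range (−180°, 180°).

At ω = 1 rad/s:
zero (1 + j1·0.5) = 1 + j0.5 → |·| ≈ 1.118, ∠ ≈ 26.57°
pole (1 + j1·1) = 1 + j1 → |·| ≈ 1.4142, ∠ ≈ 45.00°
pole (1 + j1·0.001) = 1 + j0.001 → |·| ≈ 1, ∠ ≈ 0.06°
∠T = (26.57°) − (45.00° + 0.06°) = -18.49°

-18.5°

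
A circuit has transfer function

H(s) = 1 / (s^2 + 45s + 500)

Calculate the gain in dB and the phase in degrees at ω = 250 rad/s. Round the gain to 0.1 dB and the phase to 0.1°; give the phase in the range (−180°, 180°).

Substitute s = j250:
Numerator: 1 = 1 + j0
Denominator: (j250)^2 + 45(j250) + 500 = -62000 + j11250
|N| = √(1² + 0²) ≈ 1, ∠N ≈ 0.00°
|D| = √(62000² + 11250²) ≈ 63012, ∠D ≈ 169.72°
|H| = 1 / 63012 ≈ 1.587e-05
Gain = 20 log₁₀(1.587e-05) ≈ -95.99 dB
∠H = 0.00° − 169.72° = -169.72°

-96.0 dB, -169.7°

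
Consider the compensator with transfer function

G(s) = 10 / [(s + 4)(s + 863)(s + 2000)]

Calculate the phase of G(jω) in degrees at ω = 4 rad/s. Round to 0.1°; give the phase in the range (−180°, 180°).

At s = jω = j4:
pole (s+4): 4 + j4 → |·| = √(4²+4²) = √32 ≈ 5.6569, ∠ = arctan(4/4) ≈ 45.00°
pole (s+863): 863 + j4 → |·| = √(863²+4²) = √744785 ≈ 863.01, ∠ = arctan(4/863) ≈ 0.27°
pole (s+2000): 2000 + j4 → |·| = √(2000²+4²) = √4000016 ≈ 2000, ∠ = arctan(4/2000) ≈ 0.11°
∠G = 0.00° − 45.38° = -45.38°

-45.4°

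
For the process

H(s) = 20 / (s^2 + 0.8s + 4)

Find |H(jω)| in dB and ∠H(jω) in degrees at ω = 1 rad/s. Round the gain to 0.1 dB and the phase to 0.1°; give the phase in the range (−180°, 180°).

At s = jω = j1:
quadratic: (j1)² + 0.8·j1 + 4 = 3 + j0.8 → |·| ≈ 3.1048, ∠ ≈ 14.93°
|H| = 20 / 3.1048 ≈ 6.4416
Gain = 20 log₁₀(6.4416) ≈ 16.18 dB
∠H = 0.00° − 14.93° = -14.93°

16.2 dB, -14.9°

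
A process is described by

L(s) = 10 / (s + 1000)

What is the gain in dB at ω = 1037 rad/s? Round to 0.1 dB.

-43.2 dB

At s = jω = j1037:
pole (s+1000): 1000 + j1037 → |·| = √(1000²+1037²) = √2075369 ≈ 1440.6, ∠ = arctan(1037/1000) ≈ 46.04°
|L| = 10 / 1440.6 ≈ 0.0069416
Gain = 20 log₁₀(0.0069416) ≈ -43.17 dB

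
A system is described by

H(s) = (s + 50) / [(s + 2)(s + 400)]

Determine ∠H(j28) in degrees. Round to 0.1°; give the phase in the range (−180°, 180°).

At s = jω = j28:
zero (s+50): 50 + j28 → |·| = √(50²+28²) = √3284 ≈ 57.306, ∠ = arctan(28/50) ≈ 29.25°
pole (s+2): 2 + j28 → |·| = √(2²+28²) = √788 ≈ 28.071, ∠ = arctan(28/2) ≈ 85.91°
pole (s+400): 400 + j28 → |·| = √(400²+28²) = √160784 ≈ 400.98, ∠ = arctan(28/400) ≈ 4.00°
∠H = 29.25° − 89.91° = -60.66°

-60.7°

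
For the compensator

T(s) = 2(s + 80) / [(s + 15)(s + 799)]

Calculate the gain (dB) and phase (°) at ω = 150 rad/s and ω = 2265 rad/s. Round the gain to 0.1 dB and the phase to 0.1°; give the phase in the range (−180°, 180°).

At s = jω = j150:
zero (s+80): 80 + j150 → |·| = √(80²+150²) = √28900 ≈ 170, ∠ = arctan(150/80) ≈ 61.93°
pole (s+15): 15 + j150 → |·| = √(15²+150²) = √22725 ≈ 150.75, ∠ = arctan(150/15) ≈ 84.29°
pole (s+799): 799 + j150 → |·| = √(799²+150²) = √660901 ≈ 812.96, ∠ = arctan(150/799) ≈ 10.63°
|T| = 2 · 170 / 1.2255e+05 ≈ 0.0027744
Gain = 20 log₁₀(0.0027744) ≈ -51.14 dB
∠T = 61.93° − 94.92° = -32.99°

At s = jω = j2265:
zero (s+80): 80 + j2265 → |·| = √(80²+2265²) = √5136625 ≈ 2266.4, ∠ = arctan(2265/80) ≈ 87.98°
pole (s+15): 15 + j2265 → |·| = √(15²+2265²) = √5130450 ≈ 2265, ∠ = arctan(2265/15) ≈ 89.62°
pole (s+799): 799 + j2265 → |·| = √(799²+2265²) = √5768626 ≈ 2401.8, ∠ = arctan(2265/799) ≈ 70.57°
|T| = 2 · 2266.4 / 5.4401e+06 ≈ 0.00083322
Gain = 20 log₁₀(0.00083322) ≈ -61.58 dB
∠T = 87.98° − 160.19° = -72.21°

ω = 150: -51.1 dB, -33.0°; ω = 2265: -61.6 dB, -72.2°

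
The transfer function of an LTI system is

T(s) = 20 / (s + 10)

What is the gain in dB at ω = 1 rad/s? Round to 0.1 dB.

Substitute s = j1:
Numerator: 20 = 20 + j0
Denominator: (j1) + 10 = 10 + j1
|N| = √(20² + 0²) ≈ 20, ∠N ≈ 0.00°
|D| = √(10² + 1²) ≈ 10.05, ∠D ≈ 5.71°
|T| = 20 / 10.05 ≈ 1.99
Gain = 20 log₁₀(1.99) ≈ 5.98 dB

6.0 dB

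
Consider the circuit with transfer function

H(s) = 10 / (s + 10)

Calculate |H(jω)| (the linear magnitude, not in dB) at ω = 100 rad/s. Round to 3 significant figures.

0.0995

At s = jω = j100:
pole (s+10): 10 + j100 → |·| = √(10²+100²) = √10100 ≈ 100.5, ∠ = arctan(100/10) ≈ 84.29°
|H| = 10 / 100.5 ≈ 0.099502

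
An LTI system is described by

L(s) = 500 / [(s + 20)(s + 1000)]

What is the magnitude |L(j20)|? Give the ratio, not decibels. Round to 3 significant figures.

0.0177

At s = jω = j20:
pole (s+20): 20 + j20 → |·| = √(20²+20²) = √800 ≈ 28.284, ∠ = arctan(20/20) ≈ 45.00°
pole (s+1000): 1000 + j20 → |·| = √(1000²+20²) = √1000400 ≈ 1000.2, ∠ = arctan(20/1000) ≈ 1.15°
|L| = 500 / 28290 ≈ 0.017674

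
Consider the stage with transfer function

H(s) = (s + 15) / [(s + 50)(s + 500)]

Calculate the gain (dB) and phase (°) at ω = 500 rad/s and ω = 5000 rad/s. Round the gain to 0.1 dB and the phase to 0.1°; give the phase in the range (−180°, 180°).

At s = jω = j500:
zero (s+15): 15 + j500 → |·| = √(15²+500²) = √250225 ≈ 500.22, ∠ = arctan(500/15) ≈ 88.28°
pole (s+50): 50 + j500 → |·| = √(50²+500²) = √252500 ≈ 502.49, ∠ = arctan(500/50) ≈ 84.29°
pole (s+500): 500 + j500 → |·| = √(500²+500²) = √500000 ≈ 707.11, ∠ = arctan(500/500) ≈ 45.00°
|H| = 1 · 500.22 / 3.5532e+05 ≈ 0.0014078
Gain = 20 log₁₀(0.0014078) ≈ -57.03 dB
∠H = 88.28° − 129.29° = -41.01°

At s = jω = j5000:
zero (s+15): 15 + j5000 → |·| = √(15²+5000²) = √25000225 ≈ 5000, ∠ = arctan(5000/15) ≈ 89.83°
pole (s+50): 50 + j5000 → |·| = √(50²+5000²) = √25002500 ≈ 5000.2, ∠ = arctan(5000/50) ≈ 89.43°
pole (s+500): 500 + j5000 → |·| = √(500²+5000²) = √25250000 ≈ 5024.9, ∠ = arctan(5000/500) ≈ 84.29°
|H| = 1 · 5000 / 2.5126e+07 ≈ 0.000199
Gain = 20 log₁₀(0.000199) ≈ -74.02 dB
∠H = 89.83° − 173.72° = -83.89°

ω = 500: -57.0 dB, -41.0°; ω = 5000: -74.0 dB, -83.9°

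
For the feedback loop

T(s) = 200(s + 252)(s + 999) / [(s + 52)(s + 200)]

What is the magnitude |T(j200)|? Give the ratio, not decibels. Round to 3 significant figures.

1.12e+03

At s = jω = j200:
zero (s+252): 252 + j200 → |·| = √(252²+200²) = √103504 ≈ 321.72, ∠ = arctan(200/252) ≈ 38.44°
zero (s+999): 999 + j200 → |·| = √(999²+200²) = √1038001 ≈ 1018.8, ∠ = arctan(200/999) ≈ 11.32°
pole (s+52): 52 + j200 → |·| = √(52²+200²) = √42704 ≈ 206.65, ∠ = arctan(200/52) ≈ 75.43°
pole (s+200): 200 + j200 → |·| = √(200²+200²) = √80000 ≈ 282.84, ∠ = arctan(200/200) ≈ 45.00°
|T| = 200 · 3.2777e+05 / 58449 ≈ 1121.6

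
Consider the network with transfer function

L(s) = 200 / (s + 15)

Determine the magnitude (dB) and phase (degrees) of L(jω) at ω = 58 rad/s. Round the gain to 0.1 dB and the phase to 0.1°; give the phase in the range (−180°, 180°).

Substitute s = j58:
Numerator: 200 = 200 + j0
Denominator: (j58) + 15 = 15 + j58
|N| = √(200² + 0²) ≈ 200, ∠N ≈ 0.00°
|D| = √(15² + 58²) ≈ 59.908, ∠D ≈ 75.50°
|L| = 200 / 59.908 ≈ 3.3385
Gain = 20 log₁₀(3.3385) ≈ 10.47 dB
∠L = 0.00° − 75.50° = -75.50°

10.5 dB, -75.5°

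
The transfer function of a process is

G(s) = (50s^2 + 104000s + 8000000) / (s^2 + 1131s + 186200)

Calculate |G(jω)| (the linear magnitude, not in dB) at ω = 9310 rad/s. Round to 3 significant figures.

Substitute s = j9310:
Numerator: 50(j9310)^2 + 104000(j9310) + 8000000 = -4325805000 + j968240000
Denominator: (j9310)^2 + 1131(j9310) + 186200 = -86489900 + j10529610
|N| = √(4325805000² + 968240000²) ≈ 4.4328e+09, ∠N ≈ 167.38°
|D| = √(86489900² + 10529610²) ≈ 8.7128e+07, ∠D ≈ 173.06°
|G| = 4.4328e+09 / 8.7128e+07 ≈ 50.877

50.9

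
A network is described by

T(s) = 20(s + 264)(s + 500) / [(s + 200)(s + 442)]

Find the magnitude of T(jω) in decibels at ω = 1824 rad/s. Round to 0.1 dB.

26.1 dB

At s = jω = j1824:
zero (s+264): 264 + j1824 → |·| = √(264²+1824²) = √3396672 ≈ 1843, ∠ = arctan(1824/264) ≈ 81.76°
zero (s+500): 500 + j1824 → |·| = √(500²+1824²) = √3576976 ≈ 1891.3, ∠ = arctan(1824/500) ≈ 74.67°
pole (s+200): 200 + j1824 → |·| = √(200²+1824²) = √3366976 ≈ 1834.9, ∠ = arctan(1824/200) ≈ 83.74°
pole (s+442): 442 + j1824 → |·| = √(442²+1824²) = √3522340 ≈ 1876.8, ∠ = arctan(1824/442) ≈ 76.38°
|T| = 20 · 3.4857e+06 / 3.4437e+06 ≈ 20.244
Gain = 20 log₁₀(20.244) ≈ 26.13 dB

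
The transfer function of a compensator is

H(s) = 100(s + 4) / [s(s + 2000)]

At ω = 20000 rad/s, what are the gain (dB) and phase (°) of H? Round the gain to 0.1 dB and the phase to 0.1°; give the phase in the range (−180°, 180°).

-46.1 dB, -84.3°

At s = jω = j20000:
zero (s+4): 4 + j20000 → |·| = √(4²+20000²) = √400000016 ≈ 20000, ∠ = arctan(20000/4) ≈ 89.99°
pole (s+2000): 2000 + j20000 → |·| = √(2000²+20000²) = √404000000 ≈ 20100, ∠ = arctan(20000/2000) ≈ 84.29°
pole at origin: |s| = 20000, ∠ = 90.00° (in denominator)
|H| = 100 · 20000 / 4.02e+08 ≈ 0.0049751
Gain = 20 log₁₀(0.0049751) ≈ -46.06 dB
∠H = 89.99° − 174.29° = -84.30°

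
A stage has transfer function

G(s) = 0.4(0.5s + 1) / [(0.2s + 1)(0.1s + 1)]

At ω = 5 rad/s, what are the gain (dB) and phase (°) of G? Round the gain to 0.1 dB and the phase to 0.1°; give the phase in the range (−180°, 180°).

At ω = 5 rad/s:
zero (1 + j5·0.5) = 1 + j2.5 → |·| ≈ 2.6926, ∠ ≈ 68.20°
pole (1 + j5·0.2) = 1 + j1 → |·| ≈ 1.4142, ∠ ≈ 45.00°
pole (1 + j5·0.1) = 1 + j0.5 → |·| ≈ 1.118, ∠ ≈ 26.57°
|G| = 0.4 · 2.6926 / (1.4142 · 1.118) ≈ 0.68121
Gain = 20 log₁₀(0.68121) ≈ -3.33 dB
∠G = (68.20°) − (45.00° + 26.57°) = -3.37°

-3.3 dB, -3.4°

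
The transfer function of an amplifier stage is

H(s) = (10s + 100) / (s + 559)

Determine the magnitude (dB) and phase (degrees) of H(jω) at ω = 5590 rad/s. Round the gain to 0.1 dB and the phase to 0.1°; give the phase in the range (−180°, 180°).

20.0 dB, 5.6°

Substitute s = j5590:
Numerator: 10(j5590) + 100 = 100 + j55900
Denominator: (j5590) + 559 = 559 + j5590
|N| = √(100² + 55900²) ≈ 55900, ∠N ≈ 89.90°
|D| = √(559² + 5590²) ≈ 5617.9, ∠D ≈ 84.29°
|H| = 55900 / 5617.9 ≈ 9.9503
Gain = 20 log₁₀(9.9503) ≈ 19.96 dB
∠H = 89.90° − 84.29° = 5.61°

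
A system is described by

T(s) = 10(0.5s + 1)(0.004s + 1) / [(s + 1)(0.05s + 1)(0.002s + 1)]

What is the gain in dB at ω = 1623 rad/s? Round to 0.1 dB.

At ω = 1623 rad/s:
zero (1 + j1623·0.5) = 1 + j811.5 → |·| ≈ 811.5, ∠ ≈ 89.93°
zero (1 + j1623·0.004) = 1 + j6.492 → |·| ≈ 6.5686, ∠ ≈ 81.24°
pole (1 + j1623·1) = 1 + j1623 → |·| ≈ 1623, ∠ ≈ 89.96°
pole (1 + j1623·0.05) = 1 + j81.15 → |·| ≈ 81.156, ∠ ≈ 89.29°
pole (1 + j1623·0.002) = 1 + j3.246 → |·| ≈ 3.3965, ∠ ≈ 72.88°
|T| = 10 · 811.5 · 6.5686 / (1623 · 81.156 · 3.3965) ≈ 0.11915
Gain = 20 log₁₀(0.11915) ≈ -18.48 dB

-18.5 dB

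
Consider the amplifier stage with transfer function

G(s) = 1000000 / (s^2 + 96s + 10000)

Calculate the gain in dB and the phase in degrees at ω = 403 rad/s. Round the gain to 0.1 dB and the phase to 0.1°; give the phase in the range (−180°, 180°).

16.1 dB, -165.8°

At s = jω = j403:
quadratic: (j403)² + 96·j403 + 10000 = -152409 + j38688 → |·| ≈ 1.5724e+05, ∠ ≈ 165.76°
|G| = 1000000 / 1.5724e+05 ≈ 6.3597
Gain = 20 log₁₀(6.3597) ≈ 16.07 dB
∠G = 0.00° − 165.76° = -165.76°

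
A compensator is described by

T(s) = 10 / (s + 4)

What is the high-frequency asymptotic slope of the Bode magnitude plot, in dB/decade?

-20 dB/decade

Each pole contributes −20 dB/decade at high frequency; each zero contributes +20 dB/decade.
Net: 0 zero(s) − 1 pole(s) → -20 dB/decade.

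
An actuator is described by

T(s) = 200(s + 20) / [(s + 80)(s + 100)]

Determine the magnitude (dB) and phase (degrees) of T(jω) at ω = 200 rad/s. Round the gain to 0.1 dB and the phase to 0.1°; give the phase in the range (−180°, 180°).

At s = jω = j200:
zero (s+20): 20 + j200 → |·| = √(20²+200²) = √40400 ≈ 201, ∠ = arctan(200/20) ≈ 84.29°
pole (s+80): 80 + j200 → |·| = √(80²+200²) = √46400 ≈ 215.41, ∠ = arctan(200/80) ≈ 68.20°
pole (s+100): 100 + j200 → |·| = √(100²+200²) = √50000 ≈ 223.61, ∠ = arctan(200/100) ≈ 63.43°
|T| = 200 · 201 / 48168 ≈ 0.83458
Gain = 20 log₁₀(0.83458) ≈ -1.57 dB
∠T = 84.29° − 131.63° = -47.34°

-1.6 dB, -47.3°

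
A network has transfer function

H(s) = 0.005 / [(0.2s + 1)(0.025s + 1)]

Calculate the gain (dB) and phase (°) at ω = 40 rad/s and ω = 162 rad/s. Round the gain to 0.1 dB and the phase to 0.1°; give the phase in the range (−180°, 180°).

ω = 40: -67.2 dB, -127.9°; ω = 162: -88.6 dB, -164.4°

At ω = 40 rad/s:
pole (1 + j40·0.2) = 1 + j8 → |·| ≈ 8.0623, ∠ ≈ 82.87°
pole (1 + j40·0.025) = 1 + j1 → |·| ≈ 1.4142, ∠ ≈ 45.00°
|H| = 0.005 · 1 / (8.0623 · 1.4142) ≈ 0.00043853
Gain = 20 log₁₀(0.00043853) ≈ -67.16 dB
∠H = (0°) − (82.87° + 45.00°) = -127.87°

At ω = 162 rad/s:
pole (1 + j162·0.2) = 1 + j32.4 → |·| ≈ 32.415, ∠ ≈ 88.23°
pole (1 + j162·0.025) = 1 + j4.05 → |·| ≈ 4.1716, ∠ ≈ 76.13°
|H| = 0.005 · 1 / (32.415 · 4.1716) ≈ 3.6976e-05
Gain = 20 log₁₀(3.6976e-05) ≈ -88.64 dB
∠H = (0°) − (88.23° + 76.13°) = -164.36°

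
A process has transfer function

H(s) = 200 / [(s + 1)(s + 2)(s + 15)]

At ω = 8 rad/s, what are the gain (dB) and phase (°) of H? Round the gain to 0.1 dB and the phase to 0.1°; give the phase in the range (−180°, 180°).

-15.0 dB, 173.1°

At s = jω = j8:
pole (s+1): 1 + j8 → |·| = √(1²+8²) = √65 ≈ 8.0623, ∠ = arctan(8/1) ≈ 82.87°
pole (s+2): 2 + j8 → |·| = √(2²+8²) = √68 ≈ 8.2462, ∠ = arctan(8/2) ≈ 75.96°
pole (s+15): 15 + j8 → |·| = √(15²+8²) = √289 ≈ 17, ∠ = arctan(8/15) ≈ 28.07°
|H| = 200 / 1130.2 ≈ 0.17696
Gain = 20 log₁₀(0.17696) ≈ -15.04 dB
∠H = 0.00° − 186.90° = -186.90° ≡ 173.10° (principal value)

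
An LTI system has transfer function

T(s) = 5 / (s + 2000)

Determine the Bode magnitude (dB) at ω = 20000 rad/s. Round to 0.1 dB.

-72.1 dB

Substitute s = j20000:
Numerator: 5 = 5 + j0
Denominator: (j20000) + 2000 = 2000 + j20000
|N| = √(5² + 0²) ≈ 5, ∠N ≈ 0.00°
|D| = √(2000² + 20000²) ≈ 20100, ∠D ≈ 84.29°
|T| = 5 / 20100 ≈ 0.00024876
Gain = 20 log₁₀(0.00024876) ≈ -72.08 dB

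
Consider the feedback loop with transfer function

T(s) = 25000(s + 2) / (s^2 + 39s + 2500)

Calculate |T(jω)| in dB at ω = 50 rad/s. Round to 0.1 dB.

56.1 dB

At s = jω = j50:
zero (s+2): 2 + j50 → |·| = √(2²+50²) = √2504 ≈ 50.04, ∠ = arctan(50/2) ≈ 87.71°
quadratic: (j50)² + 39·j50 + 2500 = 0 + j1950 → |·| ≈ 1950, ∠ ≈ 90.00°
|T| = 25000 · 50.04 / 1950 ≈ 641.54
Gain = 20 log₁₀(641.54) ≈ 56.14 dB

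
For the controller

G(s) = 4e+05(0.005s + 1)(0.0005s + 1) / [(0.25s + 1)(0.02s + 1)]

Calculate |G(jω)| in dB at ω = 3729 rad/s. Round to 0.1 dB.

47.1 dB

At ω = 3729 rad/s:
zero (1 + j3729·0.005) = 1 + j18.645 → |·| ≈ 18.672, ∠ ≈ 86.93°
zero (1 + j3729·0.0005) = 1 + j1.8645 → |·| ≈ 2.1157, ∠ ≈ 61.79°
pole (1 + j3729·0.25) = 1 + j932.25 → |·| ≈ 932.25, ∠ ≈ 89.94°
pole (1 + j3729·0.02) = 1 + j74.58 → |·| ≈ 74.587, ∠ ≈ 89.23°
|G| = 4e+05 · 18.672 · 2.1157 / (932.25 · 74.587) ≈ 227.25
Gain = 20 log₁₀(227.25) ≈ 47.13 dB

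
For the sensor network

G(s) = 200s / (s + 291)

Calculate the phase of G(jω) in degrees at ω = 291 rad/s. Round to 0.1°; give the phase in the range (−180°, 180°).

At s = jω = j291:
zero at origin: s = j291 → |·| = 291, ∠ = 90.00°
pole (s+291): 291 + j291 → |·| = √(291²+291²) = √169362 ≈ 411.54, ∠ = arctan(291/291) ≈ 45.00°
∠G = 90.00° − 45.00° = 45.00°

45.0°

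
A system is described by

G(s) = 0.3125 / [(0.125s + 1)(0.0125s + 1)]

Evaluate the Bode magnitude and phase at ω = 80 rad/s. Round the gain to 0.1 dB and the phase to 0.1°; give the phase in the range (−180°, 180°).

At ω = 80 rad/s:
pole (1 + j80·0.125) = 1 + j10 → |·| ≈ 10.05, ∠ ≈ 84.29°
pole (1 + j80·0.0125) = 1 + j1 → |·| ≈ 1.4142, ∠ ≈ 45.00°
|G| = 0.3125 · 1 / (10.05 · 1.4142) ≈ 0.021987
Gain = 20 log₁₀(0.021987) ≈ -33.16 dB
∠G = (0°) − (84.29° + 45.00°) = -129.29°

-33.2 dB, -129.3°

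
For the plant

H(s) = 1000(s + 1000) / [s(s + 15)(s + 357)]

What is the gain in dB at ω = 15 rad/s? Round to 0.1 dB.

At s = jω = j15:
zero (s+1000): 1000 + j15 → |·| = √(1000²+15²) = √1000225 ≈ 1000.1, ∠ = arctan(15/1000) ≈ 0.86°
pole (s+15): 15 + j15 → |·| = √(15²+15²) = √450 ≈ 21.213, ∠ = arctan(15/15) ≈ 45.00°
pole (s+357): 357 + j15 → |·| = √(357²+15²) = √127674 ≈ 357.31, ∠ = arctan(15/357) ≈ 2.41°
pole at origin: |s| = 15, ∠ = 90.00° (in denominator)
|H| = 1000 · 1000.1 / 1.1369e+05 ≈ 8.7967
Gain = 20 log₁₀(8.7967) ≈ 18.89 dB

18.9 dB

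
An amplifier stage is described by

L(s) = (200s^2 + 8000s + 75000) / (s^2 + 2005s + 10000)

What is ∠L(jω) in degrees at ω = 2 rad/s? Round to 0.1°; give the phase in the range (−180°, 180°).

-9.7°

Substitute s = j2:
Numerator: 200(j2)^2 + 8000(j2) + 75000 = 74200 + j16000
Denominator: (j2)^2 + 2005(j2) + 10000 = 9996 + j4010
|N| = √(74200² + 16000²) ≈ 75905, ∠N ≈ 12.17°
|D| = √(9996² + 4010²) ≈ 10770, ∠D ≈ 21.86°
∠L = 12.17° − 21.86° = -9.69°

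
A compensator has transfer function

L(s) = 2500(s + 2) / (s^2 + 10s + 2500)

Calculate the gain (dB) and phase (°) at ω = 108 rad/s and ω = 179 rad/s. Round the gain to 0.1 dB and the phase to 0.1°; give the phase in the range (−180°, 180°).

At s = jω = j108:
zero (s+2): 2 + j108 → |·| = √(2²+108²) = √11668 ≈ 108.02, ∠ = arctan(108/2) ≈ 88.94°
quadratic: (j108)² + 10·j108 + 2500 = -9164 + j1080 → |·| ≈ 9227.4, ∠ ≈ 173.28°
|L| = 2500 · 108.02 / 9227.4 ≈ 29.266
Gain = 20 log₁₀(29.266) ≈ 29.33 dB
∠L = 88.94° − 173.28° = -84.34°

At s = jω = j179:
zero (s+2): 2 + j179 → |·| = √(2²+179²) = √32045 ≈ 179.01, ∠ = arctan(179/2) ≈ 89.36°
quadratic: (j179)² + 10·j179 + 2500 = -29541 + j1790 → |·| ≈ 29595, ∠ ≈ 176.53°
|L| = 2500 · 179.01 / 29595 ≈ 15.122
Gain = 20 log₁₀(15.122) ≈ 23.59 dB
∠L = 89.36° − 176.53° = -87.17°

ω = 108: 29.3 dB, -84.3°; ω = 179: 23.6 dB, -87.2°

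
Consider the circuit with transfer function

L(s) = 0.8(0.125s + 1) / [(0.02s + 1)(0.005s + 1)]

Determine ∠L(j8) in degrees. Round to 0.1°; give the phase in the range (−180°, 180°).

33.6°

At ω = 8 rad/s:
zero (1 + j8·0.125) = 1 + j1 → |·| ≈ 1.4142, ∠ ≈ 45.00°
pole (1 + j8·0.02) = 1 + j0.16 → |·| ≈ 1.0127, ∠ ≈ 9.09°
pole (1 + j8·0.005) = 1 + j0.04 → |·| ≈ 1.0008, ∠ ≈ 2.29°
∠L = (45.00°) − (9.09° + 2.29°) = 33.62°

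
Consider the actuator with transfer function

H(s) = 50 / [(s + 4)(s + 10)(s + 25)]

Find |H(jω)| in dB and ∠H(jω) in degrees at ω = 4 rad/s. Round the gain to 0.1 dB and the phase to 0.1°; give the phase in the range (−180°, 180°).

-29.8 dB, -75.9°

At s = jω = j4:
pole (s+4): 4 + j4 → |·| = √(4²+4²) = √32 ≈ 5.6569, ∠ = arctan(4/4) ≈ 45.00°
pole (s+10): 10 + j4 → |·| = √(10²+4²) = √116 ≈ 10.77, ∠ = arctan(4/10) ≈ 21.80°
pole (s+25): 25 + j4 → |·| = √(25²+4²) = √641 ≈ 25.318, ∠ = arctan(4/25) ≈ 9.09°
|H| = 50 / 1542.5 ≈ 0.032415
Gain = 20 log₁₀(0.032415) ≈ -29.79 dB
∠H = 0.00° − 75.89° = -75.89°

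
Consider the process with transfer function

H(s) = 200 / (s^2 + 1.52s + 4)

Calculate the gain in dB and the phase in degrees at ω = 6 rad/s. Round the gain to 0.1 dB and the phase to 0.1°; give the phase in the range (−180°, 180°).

At s = jω = j6:
quadratic: (j6)² + 1.52·j6 + 4 = -32 + j9.12 → |·| ≈ 33.274, ∠ ≈ 164.09°
|H| = 200 / 33.274 ≈ 6.0107
Gain = 20 log₁₀(6.0107) ≈ 15.58 dB
∠H = 0.00° − 164.09° = -164.09°

15.6 dB, -164.1°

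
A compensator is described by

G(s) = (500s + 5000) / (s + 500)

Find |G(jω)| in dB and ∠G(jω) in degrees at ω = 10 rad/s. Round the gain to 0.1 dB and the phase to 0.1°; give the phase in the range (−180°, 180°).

Substitute s = j10:
Numerator: 500(j10) + 5000 = 5000 + j5000
Denominator: (j10) + 500 = 500 + j10
|N| = √(5000² + 5000²) ≈ 7071.1, ∠N ≈ 45.00°
|D| = √(500² + 10²) ≈ 500.1, ∠D ≈ 1.15°
|G| = 7071.1 / 500.1 ≈ 14.139
Gain = 20 log₁₀(14.139) ≈ 23.01 dB
∠G = 45.00° − 1.15° = 43.85°

23.0 dB, 43.9°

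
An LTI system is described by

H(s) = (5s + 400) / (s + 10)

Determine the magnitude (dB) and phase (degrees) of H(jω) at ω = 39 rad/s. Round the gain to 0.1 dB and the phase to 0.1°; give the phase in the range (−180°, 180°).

20.9 dB, -49.6°

Substitute s = j39:
Numerator: 5(j39) + 400 = 400 + j195
Denominator: (j39) + 10 = 10 + j39
|N| = √(400² + 195²) ≈ 445, ∠N ≈ 25.99°
|D| = √(10² + 39²) ≈ 40.262, ∠D ≈ 75.62°
|H| = 445 / 40.262 ≈ 11.053
Gain = 20 log₁₀(11.053) ≈ 20.87 dB
∠H = 25.99° − 75.62° = -49.63°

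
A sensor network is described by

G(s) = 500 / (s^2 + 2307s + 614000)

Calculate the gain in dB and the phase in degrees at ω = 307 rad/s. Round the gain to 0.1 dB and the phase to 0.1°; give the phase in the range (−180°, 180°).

Substitute s = j307:
Numerator: 500 = 500 + j0
Denominator: (j307)^2 + 2307(j307) + 614000 = 519751 + j708249
|N| = √(500² + 0²) ≈ 500, ∠N ≈ 0.00°
|D| = √(519751² + 708249²) ≈ 8.785e+05, ∠D ≈ 53.73°
|G| = 500 / 8.785e+05 ≈ 0.00056915
Gain = 20 log₁₀(0.00056915) ≈ -64.90 dB
∠G = 0.00° − 53.73° = -53.73°

-64.9 dB, -53.7°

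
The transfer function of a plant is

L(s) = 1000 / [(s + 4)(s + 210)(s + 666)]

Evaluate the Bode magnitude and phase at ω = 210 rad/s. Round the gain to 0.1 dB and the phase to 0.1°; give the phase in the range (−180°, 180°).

-92.8 dB, -151.4°

At s = jω = j210:
pole (s+4): 4 + j210 → |·| = √(4²+210²) = √44116 ≈ 210.04, ∠ = arctan(210/4) ≈ 88.91°
pole (s+210): 210 + j210 → |·| = √(210²+210²) = √88200 ≈ 296.98, ∠ = arctan(210/210) ≈ 45.00°
pole (s+666): 666 + j210 → |·| = √(666²+210²) = √487656 ≈ 698.32, ∠ = arctan(210/666) ≈ 17.50°
|L| = 1000 / 4.356e+07 ≈ 2.2957e-05
Gain = 20 log₁₀(2.2957e-05) ≈ -92.78 dB
∠L = 0.00° − 151.41° = -151.41°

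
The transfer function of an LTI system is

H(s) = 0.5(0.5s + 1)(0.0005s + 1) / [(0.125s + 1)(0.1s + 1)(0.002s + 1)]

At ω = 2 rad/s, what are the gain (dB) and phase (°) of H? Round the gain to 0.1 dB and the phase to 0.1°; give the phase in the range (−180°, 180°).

-3.4 dB, 19.5°

At ω = 2 rad/s:
zero (1 + j2·0.5) = 1 + j1 → |·| ≈ 1.4142, ∠ ≈ 45.00°
zero (1 + j2·0.0005) = 1 + j0.001 → |·| ≈ 1, ∠ ≈ 0.06°
pole (1 + j2·0.125) = 1 + j0.25 → |·| ≈ 1.0308, ∠ ≈ 14.04°
pole (1 + j2·0.1) = 1 + j0.2 → |·| ≈ 1.0198, ∠ ≈ 11.31°
pole (1 + j2·0.002) = 1 + j0.004 → |·| ≈ 1, ∠ ≈ 0.23°
|H| = 0.5 · 1.4142 · 1 / (1.0308 · 1.0198 · 1) ≈ 0.67265
Gain = 20 log₁₀(0.67265) ≈ -3.44 dB
∠H = (45.00° + 0.06°) − (14.04° + 11.31° + 0.23°) = 19.48°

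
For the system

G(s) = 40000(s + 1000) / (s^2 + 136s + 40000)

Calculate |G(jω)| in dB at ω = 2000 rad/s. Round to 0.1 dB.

At s = jω = j2000:
zero (s+1000): 1000 + j2000 → |·| = √(1000²+2000²) = √5000000 ≈ 2236.1, ∠ = arctan(2000/1000) ≈ 63.43°
quadratic: (j2000)² + 136·j2000 + 40000 = -3960000 + j272000 → |·| ≈ 3.9693e+06, ∠ ≈ 176.07°
|G| = 40000 · 2236.1 / 3.9693e+06 ≈ 22.534
Gain = 20 log₁₀(22.534) ≈ 27.06 dB

27.1 dB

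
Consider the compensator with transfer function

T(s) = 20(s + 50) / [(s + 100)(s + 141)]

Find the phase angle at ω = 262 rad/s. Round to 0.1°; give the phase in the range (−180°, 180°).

-51.6°

At s = jω = j262:
zero (s+50): 50 + j262 → |·| = √(50²+262²) = √71144 ≈ 266.73, ∠ = arctan(262/50) ≈ 79.20°
pole (s+100): 100 + j262 → |·| = √(100²+262²) = √78644 ≈ 280.44, ∠ = arctan(262/100) ≈ 69.11°
pole (s+141): 141 + j262 → |·| = √(141²+262²) = √88525 ≈ 297.53, ∠ = arctan(262/141) ≈ 61.71°
∠T = 79.20° − 130.82° = -51.62°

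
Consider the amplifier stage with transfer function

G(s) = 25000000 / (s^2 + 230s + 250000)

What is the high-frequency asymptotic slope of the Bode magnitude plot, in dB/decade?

-40 dB/decade

Each pole contributes −20 dB/decade at high frequency; each zero contributes +20 dB/decade.
Net: 0 zero(s) − 2 pole(s) → -40 dB/decade.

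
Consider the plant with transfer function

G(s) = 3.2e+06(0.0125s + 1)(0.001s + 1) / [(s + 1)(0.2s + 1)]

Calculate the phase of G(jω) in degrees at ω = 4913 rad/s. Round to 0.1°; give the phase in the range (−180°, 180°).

-12.4°

At ω = 4913 rad/s:
zero (1 + j4913·0.0125) = 1 + j61.4125 → |·| ≈ 61.421, ∠ ≈ 89.07°
zero (1 + j4913·0.001) = 1 + j4.913 → |·| ≈ 5.0137, ∠ ≈ 78.50°
pole (1 + j4913·1) = 1 + j4913 → |·| ≈ 4913, ∠ ≈ 89.99°
pole (1 + j4913·0.2) = 1 + j982.6 → |·| ≈ 982.6, ∠ ≈ 89.94°
∠G = (89.07° + 78.50°) − (89.99° + 89.94°) = -12.36°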